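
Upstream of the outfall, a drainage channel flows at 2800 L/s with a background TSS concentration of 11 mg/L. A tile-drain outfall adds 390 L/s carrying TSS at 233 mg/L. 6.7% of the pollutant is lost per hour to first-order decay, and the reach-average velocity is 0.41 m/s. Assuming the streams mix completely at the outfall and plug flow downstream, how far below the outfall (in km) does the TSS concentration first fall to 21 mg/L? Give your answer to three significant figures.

12.7 km

Conservation of mass: C = (2800·11.00 + 390.0·233.0) / 3190 = 121700/3190 = 38.14 mg/L.
6.7%/h lost → k = −ln(1 − 0.067) = 0.06935 h⁻¹.
Set 38.14·exp(−k·t) = 21 → t = ln(38.14/21)/k = 30980 s = 8.605 h.
Distance = v·t = 0.41·30980 = 12700 m = 12.70 km.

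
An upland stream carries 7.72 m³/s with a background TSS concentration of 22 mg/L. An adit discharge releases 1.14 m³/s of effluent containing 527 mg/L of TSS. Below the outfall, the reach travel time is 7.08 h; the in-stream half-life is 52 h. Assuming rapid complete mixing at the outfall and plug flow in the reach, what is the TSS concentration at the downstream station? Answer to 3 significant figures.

79.1 mg/L

Mass balance: C = (7.720·22.00 + 1.140·527.0) / 8.860 = 770.6/8.860 = 86.98 mg/L.
Half-life 52 h → k = ln 2 / 52 = 0.01333 h⁻¹ = 0.3199 d⁻¹.
Decay over the reach: 86.98·exp(−kt) = 86.98·0.9099 = 79.14 mg/L.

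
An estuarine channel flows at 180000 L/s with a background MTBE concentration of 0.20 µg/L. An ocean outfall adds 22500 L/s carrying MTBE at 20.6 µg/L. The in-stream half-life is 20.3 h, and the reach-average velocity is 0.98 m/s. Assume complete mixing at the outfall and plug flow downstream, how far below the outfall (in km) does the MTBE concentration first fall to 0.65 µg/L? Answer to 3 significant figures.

Conservation of mass: C = (180000·0.2000 + 22500·20.60) / 202500 = 499500/202500 = 2.467 µg/L.
Half-life 20.3 h → k = ln 2 / 20.3 = 0.03415 h⁻¹ = 0.8195 d⁻¹.
Set 2.467·exp(−k·t) = 0.65 → t = ln(2.467/0.65)/k = 140600 s = 39.06 h.
Distance = v·t = 0.98·140600 = 137800 m = 137.8 km.

138 km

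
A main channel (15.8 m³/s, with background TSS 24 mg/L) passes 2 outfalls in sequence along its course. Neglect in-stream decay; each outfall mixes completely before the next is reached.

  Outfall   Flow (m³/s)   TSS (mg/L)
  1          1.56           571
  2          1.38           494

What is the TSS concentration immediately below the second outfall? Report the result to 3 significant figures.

Below outfall 1: Q → 17.36 m³/s, C = (15.80·24.00 + 1.560·571.0)/17.36 = 73.15 mg/L.
Below outfall 2: Q → 18.74 m³/s, C = (17.36·73.15 + 1.380·494.0)/18.74 = 104.1 mg/L.

104 mg/L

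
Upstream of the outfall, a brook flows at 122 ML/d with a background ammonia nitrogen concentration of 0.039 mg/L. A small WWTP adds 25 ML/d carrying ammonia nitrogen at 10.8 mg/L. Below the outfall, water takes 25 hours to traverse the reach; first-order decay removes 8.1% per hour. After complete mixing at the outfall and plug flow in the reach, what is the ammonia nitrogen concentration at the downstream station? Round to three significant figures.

Mass balance: C = (122.0·0.03900 + 25.00·10.80) / 147.0 = 274.8/147.0 = 1.869 mg/L.
8.1%/h lost → k = −ln(1 − 0.081) = 0.08447 h⁻¹.
First-order decay: C = 1.869·exp(−k·t) = 1.869·0.1210 = 0.2262 mg/L.

0.226 mg/L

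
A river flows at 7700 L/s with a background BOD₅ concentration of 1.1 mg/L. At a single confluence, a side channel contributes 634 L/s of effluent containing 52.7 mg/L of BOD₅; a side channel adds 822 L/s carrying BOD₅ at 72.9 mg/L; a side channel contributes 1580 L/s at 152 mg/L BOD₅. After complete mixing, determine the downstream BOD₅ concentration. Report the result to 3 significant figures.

Mass balance: C = (7700·1.100 + 634.0·52.70 + 822.0·72.90 + 1580·152.0) / 10740 = 342000/10740 = 31.85 mg/L.

31.9 mg/L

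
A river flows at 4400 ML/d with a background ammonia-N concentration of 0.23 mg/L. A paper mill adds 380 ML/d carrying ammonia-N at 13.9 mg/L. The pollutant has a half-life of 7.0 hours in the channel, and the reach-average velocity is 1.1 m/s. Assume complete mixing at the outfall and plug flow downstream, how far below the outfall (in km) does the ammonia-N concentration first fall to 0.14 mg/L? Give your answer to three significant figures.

89.6 km

Mixed concentration C = ΣQC/ΣQ = (4400·0.2300 + 380.0·13.90) / 4780 = 6294/4780 = 1.317 mg/L.
Half-life 7.0 h → k = ln 2 / 7.0 = 0.09902 h⁻¹ = 2.377 d⁻¹.
Set 1.317·exp(−k·t) = 0.14 → t = ln(1.317/0.14)/k = 81480 s = 22.63 h.
Distance = v·t = 1.1·81480 = 89630 m = 89.63 km.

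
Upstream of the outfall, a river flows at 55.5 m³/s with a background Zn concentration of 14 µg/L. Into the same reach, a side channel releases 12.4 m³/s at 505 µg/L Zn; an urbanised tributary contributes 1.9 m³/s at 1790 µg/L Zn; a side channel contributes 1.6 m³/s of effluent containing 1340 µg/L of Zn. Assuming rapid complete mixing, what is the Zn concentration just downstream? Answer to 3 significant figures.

Mass balance: C = (55.50·14.00 + 12.40·505.0 + 1.900·1790 + 1.600·1340) / 71.40 = 12580/71.40 = 176.2 µg/L.

176 µg/L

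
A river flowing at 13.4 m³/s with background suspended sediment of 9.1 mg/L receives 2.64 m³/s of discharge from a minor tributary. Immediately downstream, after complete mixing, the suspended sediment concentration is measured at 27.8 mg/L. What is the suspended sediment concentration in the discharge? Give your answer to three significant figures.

123 mg/L

Mass balance: 13.40·9.100 + 2.640·Cₑ = 16.04·27.80
→ Cₑ = (16.04·27.80 − 13.40·9.100) / 2.640 = 122.7 mg/L.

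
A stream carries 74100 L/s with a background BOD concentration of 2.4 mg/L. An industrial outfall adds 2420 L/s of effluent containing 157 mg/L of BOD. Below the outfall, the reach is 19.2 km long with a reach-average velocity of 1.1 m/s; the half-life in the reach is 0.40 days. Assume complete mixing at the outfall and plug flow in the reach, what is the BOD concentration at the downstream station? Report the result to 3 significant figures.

After mixing, C = (74100·2.400 + 2420·157.0) / 76520 = 557800/76520 = 7.289 mg/L.
Travel time t = 19.2·1000 / 1.1 = 17450 s = 4.848 h.
Half-life 0.40 d → k = ln 2 / 0.40 = 1.733 d⁻¹.
After decay, C = 7.289 × e^(−kt) = 7.289 × 0.7046 = 5.136 mg/L.

5.14 mg/L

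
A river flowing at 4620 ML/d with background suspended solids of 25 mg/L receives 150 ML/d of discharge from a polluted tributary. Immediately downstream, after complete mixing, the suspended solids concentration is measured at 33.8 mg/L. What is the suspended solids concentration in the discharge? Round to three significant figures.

305 mg/L

Mass balance: 4620·25.00 + 150.0·Cₑ = 4770·33.80
→ Cₑ = (4770·33.80 − 4620·25.00) / 150.0 = 304.8 mg/L.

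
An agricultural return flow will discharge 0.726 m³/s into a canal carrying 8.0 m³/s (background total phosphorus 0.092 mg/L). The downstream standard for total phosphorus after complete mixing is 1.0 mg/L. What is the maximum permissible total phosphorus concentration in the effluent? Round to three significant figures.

At the limit, (Qr·Cr + Qe·Cₑ)/(Qr + Qe) = 1.0:
Cₑ = (8.726·1.0 − 8.000·0.09200) / 0.7260 = 11.01 mg/L.

11.0 mg/L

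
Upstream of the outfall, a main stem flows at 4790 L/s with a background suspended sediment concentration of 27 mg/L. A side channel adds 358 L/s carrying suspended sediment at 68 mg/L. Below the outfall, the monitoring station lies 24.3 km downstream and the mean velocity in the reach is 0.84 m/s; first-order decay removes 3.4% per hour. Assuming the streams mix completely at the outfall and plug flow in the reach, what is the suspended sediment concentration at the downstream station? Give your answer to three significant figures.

Mixed concentration C = ΣQC/ΣQ = (4790·27.00 + 358.0·68.00) / 5148 = 153700/5148 = 29.85 mg/L.
Travel time t = 24.3·1000 / 0.84 = 28930 s = 8.036 h.
3.4%/h lost → k = −ln(1 − 0.034) = 0.03459 h⁻¹.
Decay over the reach: 29.85·exp(−kt) = 29.85·0.7573 = 22.61 mg/L.

22.6 mg/L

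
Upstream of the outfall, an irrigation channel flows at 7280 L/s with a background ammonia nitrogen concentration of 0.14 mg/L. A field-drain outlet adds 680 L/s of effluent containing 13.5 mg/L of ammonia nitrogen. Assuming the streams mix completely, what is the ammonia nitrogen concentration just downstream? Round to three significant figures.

1.28 mg/L

Mass balance: C = (7280·0.1400 + 680.0·13.50) / 7960 = 10200/7960 = 1.281 mg/L.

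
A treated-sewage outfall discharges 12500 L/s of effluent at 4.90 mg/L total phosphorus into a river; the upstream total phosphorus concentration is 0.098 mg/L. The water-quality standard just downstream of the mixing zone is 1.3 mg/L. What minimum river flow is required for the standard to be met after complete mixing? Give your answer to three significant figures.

37400 L/s

Set C_mix = 1.3: (Q·0.09800 + 12500·4.900) / (Q + 12500) = 1.3
→ Q = 12500·(4.900 − 1.3)/(1.3 − 0.09800) = 37440 L/s.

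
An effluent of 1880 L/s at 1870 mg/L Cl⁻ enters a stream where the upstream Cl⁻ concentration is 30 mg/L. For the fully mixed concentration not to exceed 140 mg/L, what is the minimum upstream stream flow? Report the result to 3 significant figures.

Set C_mix = 140: (Q·30.00 + 1880·1870) / (Q + 1880) = 140
→ Q = 1880·(1870 − 140)/(140 − 30.00) = 29570 L/s.

29600 L/s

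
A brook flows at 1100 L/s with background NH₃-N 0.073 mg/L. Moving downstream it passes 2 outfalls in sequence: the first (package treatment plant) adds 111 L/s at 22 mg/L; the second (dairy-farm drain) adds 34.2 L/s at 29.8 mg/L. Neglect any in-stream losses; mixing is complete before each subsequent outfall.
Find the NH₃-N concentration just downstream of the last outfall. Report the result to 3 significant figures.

2.84 mg/L

Below outfall 1: Q → 1211 L/s, C = (1100·0.07300 + 111.0·22.00)/1211 = 2.083 mg/L.
Below outfall 2: Q → 1245 L/s, C = (1211·2.083 + 34.20·29.80)/1245 = 2.844 mg/L.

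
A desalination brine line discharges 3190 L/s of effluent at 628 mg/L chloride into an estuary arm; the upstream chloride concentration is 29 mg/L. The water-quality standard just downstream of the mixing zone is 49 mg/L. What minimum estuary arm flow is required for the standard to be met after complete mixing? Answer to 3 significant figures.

Set C_mix = 49: (Q·29.00 + 3190·628.0) / (Q + 3190) = 49
→ Q = 3190·(628.0 − 49)/(49 − 29.00) = 92350 L/s.

92400 L/s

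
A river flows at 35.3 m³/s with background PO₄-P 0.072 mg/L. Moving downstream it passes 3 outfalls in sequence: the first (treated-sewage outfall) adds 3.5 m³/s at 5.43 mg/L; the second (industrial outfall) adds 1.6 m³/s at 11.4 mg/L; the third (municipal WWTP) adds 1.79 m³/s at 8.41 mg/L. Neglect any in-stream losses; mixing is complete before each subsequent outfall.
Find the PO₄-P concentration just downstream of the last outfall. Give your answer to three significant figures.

1.30 mg/L

Outfall 1: combined Q = 38.80 m³/s; C = (35.30·0.07200 + 3.500·5.430)/38.80 = 0.5553 mg/L.
Outfall 2: combined Q = 40.40 m³/s; C = (38.80·0.5553 + 1.600·11.40)/40.40 = 0.9848 mg/L.
Outfall 3: combined Q = 42.19 m³/s; C = (40.40·0.9848 + 1.790·8.410)/42.19 = 1.300 mg/L.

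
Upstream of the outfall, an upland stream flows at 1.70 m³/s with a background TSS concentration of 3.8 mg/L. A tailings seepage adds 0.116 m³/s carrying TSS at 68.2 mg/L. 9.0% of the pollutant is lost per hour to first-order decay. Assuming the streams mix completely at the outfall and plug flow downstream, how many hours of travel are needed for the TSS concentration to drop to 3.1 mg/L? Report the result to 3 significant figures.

9.94 h

Mass balance: C = (1.700·3.800 + 0.1160·68.20) / 1.816 = 14.37/1.816 = 7.914 mg/L.
9.0%/h lost → k = −ln(1 − 0.09) = 0.09431 h⁻¹.
7.914·exp(−k·t) = 3.1 → t = ln(7.914/3.1)/k = 35770 s = 9.937 h.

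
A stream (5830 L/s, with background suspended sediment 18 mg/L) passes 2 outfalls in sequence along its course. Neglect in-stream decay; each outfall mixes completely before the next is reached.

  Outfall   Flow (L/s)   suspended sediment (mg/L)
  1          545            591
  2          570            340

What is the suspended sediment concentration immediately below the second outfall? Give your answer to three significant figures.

Below outfall 1: Q → 6375 L/s, C = (5830·18.00 + 545.0·591.0)/6375 = 66.99 mg/L.
Below outfall 2: Q → 6945 L/s, C = (6375·66.99 + 570.0·340.0)/6945 = 89.39 mg/L.

89.4 mg/L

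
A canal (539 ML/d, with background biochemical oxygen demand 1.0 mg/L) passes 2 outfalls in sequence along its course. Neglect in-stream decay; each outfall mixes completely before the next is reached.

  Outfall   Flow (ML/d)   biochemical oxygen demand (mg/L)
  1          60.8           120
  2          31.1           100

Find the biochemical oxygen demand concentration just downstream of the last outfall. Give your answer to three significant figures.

Below outfall 1: Q → 599.8 ML/d, C = (539.0·1.000 + 60.80·120.0)/599.8 = 13.06 mg/L.
Below outfall 2: Q → 630.9 ML/d, C = (599.8·13.06 + 31.10·100.0)/630.9 = 17.35 mg/L.

17.3 mg/L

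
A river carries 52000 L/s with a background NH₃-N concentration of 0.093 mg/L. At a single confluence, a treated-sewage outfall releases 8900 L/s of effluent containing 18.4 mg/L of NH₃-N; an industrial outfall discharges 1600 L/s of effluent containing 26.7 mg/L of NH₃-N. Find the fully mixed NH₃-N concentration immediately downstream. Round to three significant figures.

3.38 mg/L

Mixed concentration C = ΣQC/ΣQ = (52000·0.09300 + 8900·18.40 + 1600·26.70) / 62500 = 211300/62500 = 3.381 mg/L.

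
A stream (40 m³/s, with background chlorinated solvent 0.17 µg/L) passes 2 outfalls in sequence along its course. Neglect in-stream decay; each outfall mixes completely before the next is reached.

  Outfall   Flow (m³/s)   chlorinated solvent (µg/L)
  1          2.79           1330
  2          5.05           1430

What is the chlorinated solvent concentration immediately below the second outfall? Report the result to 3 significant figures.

229 µg/L

Below outfall 1: Q → 42.79 m³/s, C = (40.00·0.1700 + 2.790·1330)/42.79 = 86.88 µg/L.
Below outfall 2: Q → 47.84 m³/s, C = (42.79·86.88 + 5.050·1430)/47.84 = 228.7 µg/L.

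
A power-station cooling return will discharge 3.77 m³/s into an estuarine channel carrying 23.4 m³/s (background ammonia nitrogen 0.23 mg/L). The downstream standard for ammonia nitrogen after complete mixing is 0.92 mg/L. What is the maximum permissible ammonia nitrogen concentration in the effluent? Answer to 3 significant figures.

At the limit, (Qr·Cr + Qe·Cₑ)/(Qr + Qe) = 0.92:
Cₑ = (27.17·0.92 − 23.40·0.2300) / 3.770 = 5.203 mg/L.

5.20 mg/L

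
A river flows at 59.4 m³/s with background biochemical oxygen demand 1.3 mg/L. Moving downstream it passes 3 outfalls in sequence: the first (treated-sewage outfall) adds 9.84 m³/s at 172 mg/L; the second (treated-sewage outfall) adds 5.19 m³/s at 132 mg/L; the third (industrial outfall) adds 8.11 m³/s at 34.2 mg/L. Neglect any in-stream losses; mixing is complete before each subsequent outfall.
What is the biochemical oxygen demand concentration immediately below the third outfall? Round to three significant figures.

33.1 mg/L

After outfall 1: Q = 59.40 + 9.840 = 69.24 m³/s; C = (59.40·1.300 + 9.840·172.0)/69.24 = 25.56 mg/L.
After outfall 2: Q = 69.24 + 5.190 = 74.43 m³/s; C = (69.24·25.56 + 5.190·132.0)/74.43 = 32.98 mg/L.
After outfall 3: Q = 74.43 + 8.110 = 82.54 m³/s; C = (74.43·32.98 + 8.110·34.20)/82.54 = 33.10 mg/L.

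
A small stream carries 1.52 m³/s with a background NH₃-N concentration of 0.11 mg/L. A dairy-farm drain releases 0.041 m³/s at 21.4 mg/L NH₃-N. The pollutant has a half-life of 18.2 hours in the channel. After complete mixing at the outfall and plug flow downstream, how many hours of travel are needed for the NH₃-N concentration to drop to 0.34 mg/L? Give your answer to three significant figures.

17.8 h

Flow-weighted average: C = (1.520·0.1100 + 0.04100·21.40) / 1.561 = 1.045/1.561 = 0.6692 mg/L.
Half-life 18.2 h → k = ln 2 / 18.2 = 0.03809 h⁻¹ = 0.9140 d⁻¹.
0.6692·exp(−k·t) = 0.34 → t = ln(0.6692/0.34)/k = 64000 s = 17.78 h.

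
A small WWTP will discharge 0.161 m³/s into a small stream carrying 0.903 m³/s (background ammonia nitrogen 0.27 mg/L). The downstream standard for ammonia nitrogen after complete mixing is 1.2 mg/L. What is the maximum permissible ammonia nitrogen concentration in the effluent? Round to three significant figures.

6.42 mg/L

At the limit, (Qr·Cr + Qe·Cₑ)/(Qr + Qe) = 1.2:
Cₑ = (1.064·1.2 − 0.9030·0.2700) / 0.1610 = 6.416 mg/L.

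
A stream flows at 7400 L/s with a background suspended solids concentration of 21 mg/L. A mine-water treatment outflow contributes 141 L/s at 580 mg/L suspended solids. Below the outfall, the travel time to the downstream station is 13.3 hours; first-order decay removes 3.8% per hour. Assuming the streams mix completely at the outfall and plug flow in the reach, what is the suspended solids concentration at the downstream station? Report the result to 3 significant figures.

18.8 mg/L

Mass balance: C = (7400·21.00 + 141.0·580.0) / 7541 = 237200/7541 = 31.45 mg/L.
3.8%/h lost → k = −ln(1 − 0.038) = 0.03874 h⁻¹.
First-order decay: C = 31.45·exp(−k·t) = 31.45·0.5973 = 18.79 mg/L.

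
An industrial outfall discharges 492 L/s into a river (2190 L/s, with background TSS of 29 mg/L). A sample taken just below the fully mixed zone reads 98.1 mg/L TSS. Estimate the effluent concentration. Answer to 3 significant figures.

406 mg/L

Mass balance: 2190·29.00 + 492.0·Cₑ = 2682·98.10
→ Cₑ = (2682·98.10 − 2190·29.00) / 492.0 = 405.7 mg/L.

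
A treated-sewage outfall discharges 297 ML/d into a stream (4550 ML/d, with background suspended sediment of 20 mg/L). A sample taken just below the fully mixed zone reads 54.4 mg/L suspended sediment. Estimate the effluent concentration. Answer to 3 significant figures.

581 mg/L

Mass balance: 4550·20.00 + 297.0·Cₑ = 4847·54.40
→ Cₑ = (4847·54.40 − 4550·20.00) / 297.0 = 581.4 mg/L.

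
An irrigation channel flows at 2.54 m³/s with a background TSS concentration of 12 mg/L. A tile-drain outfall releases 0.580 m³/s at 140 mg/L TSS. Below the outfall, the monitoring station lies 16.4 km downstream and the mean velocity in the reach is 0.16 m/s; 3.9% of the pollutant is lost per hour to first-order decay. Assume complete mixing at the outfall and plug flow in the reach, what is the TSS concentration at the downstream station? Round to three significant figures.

11.5 mg/L

Mass balance: C = (2.540·12.00 + 0.5800·140.0) / 3.120 = 111.7/3.120 = 35.79 mg/L.
Travel time t = 16.4·1000 / 0.16 = 102500 s = 28.47 h.
3.9%/h lost → k = −ln(1 − 0.039) = 0.03978 h⁻¹.
Decay over the reach: 35.79·exp(−kt) = 35.79·0.3222 = 11.53 mg/L.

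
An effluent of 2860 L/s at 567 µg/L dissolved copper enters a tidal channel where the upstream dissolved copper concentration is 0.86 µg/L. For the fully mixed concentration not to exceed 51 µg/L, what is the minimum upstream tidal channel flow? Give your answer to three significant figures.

Set C_mix = 51: (Q·0.8600 + 2860·567.0) / (Q + 2860) = 51
→ Q = 2860·(567.0 − 51)/(51 − 0.8600) = 29430 L/s.

29400 L/s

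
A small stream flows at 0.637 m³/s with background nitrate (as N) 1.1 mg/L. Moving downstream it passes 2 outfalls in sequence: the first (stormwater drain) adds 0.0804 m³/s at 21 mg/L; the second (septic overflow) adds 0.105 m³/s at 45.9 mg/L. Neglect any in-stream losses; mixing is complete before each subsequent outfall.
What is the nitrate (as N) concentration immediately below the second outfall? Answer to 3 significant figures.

Below outfall 1: Q → 0.7174 m³/s, C = (0.6370·1.100 + 0.08040·21.00)/0.7174 = 3.330 mg/L.
Below outfall 2: Q → 0.8224 m³/s, C = (0.7174·3.330 + 0.1050·45.90)/0.8224 = 8.765 mg/L.

8.77 mg/L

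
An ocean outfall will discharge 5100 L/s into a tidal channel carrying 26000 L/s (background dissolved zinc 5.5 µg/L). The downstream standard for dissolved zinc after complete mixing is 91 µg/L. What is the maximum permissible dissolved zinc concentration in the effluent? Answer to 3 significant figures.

527 µg/L

At the limit, (Qr·Cr + Qe·Cₑ)/(Qr + Qe) = 91:
Cₑ = (31100·91 − 26000·5.500) / 5100 = 526.9 µg/L.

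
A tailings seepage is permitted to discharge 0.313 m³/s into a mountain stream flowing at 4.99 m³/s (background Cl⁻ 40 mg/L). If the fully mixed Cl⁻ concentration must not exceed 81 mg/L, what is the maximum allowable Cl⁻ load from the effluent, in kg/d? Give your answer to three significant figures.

19900 kg/d

Mass balance at the limit: 4.990·40.00 + 0.3130·Cₑ = 5.303·81 → Cₑ = 734.6 mg/L.
Load = 0.3130 m³/s × 734.6 g/m³ × 86 400 s/d = 19870 kg/d.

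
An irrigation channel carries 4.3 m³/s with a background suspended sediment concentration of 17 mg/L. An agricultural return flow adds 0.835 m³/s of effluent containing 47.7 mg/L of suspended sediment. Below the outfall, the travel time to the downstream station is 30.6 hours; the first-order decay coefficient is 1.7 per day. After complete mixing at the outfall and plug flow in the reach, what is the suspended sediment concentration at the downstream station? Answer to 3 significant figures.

Mixed concentration C = ΣQC/ΣQ = (4.300·17.00 + 0.8350·47.70) / 5.135 = 112.9/5.135 = 21.99 mg/L.
After decay, C = 21.99 × e^(−kt) = 21.99 × 0.1145 = 2.517 mg/L.

2.52 mg/L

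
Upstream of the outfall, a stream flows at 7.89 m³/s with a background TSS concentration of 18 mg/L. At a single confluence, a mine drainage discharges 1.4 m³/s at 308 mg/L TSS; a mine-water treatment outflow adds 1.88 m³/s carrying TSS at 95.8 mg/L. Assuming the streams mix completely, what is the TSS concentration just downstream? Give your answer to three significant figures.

After mixing, C = (7.890·18.00 + 1.400·308.0 + 1.880·95.80) / 11.17 = 753.3/11.17 = 67.44 mg/L.

67.4 mg/L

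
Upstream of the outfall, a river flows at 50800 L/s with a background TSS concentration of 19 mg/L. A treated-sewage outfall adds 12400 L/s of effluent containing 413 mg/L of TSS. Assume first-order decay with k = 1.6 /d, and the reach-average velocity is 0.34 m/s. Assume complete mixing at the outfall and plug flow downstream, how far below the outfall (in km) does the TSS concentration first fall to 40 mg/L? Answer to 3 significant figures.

16.1 km

After mixing, C = (50800·19.00 + 12400·413.0) / 63200 = 6086000/63200 = 96.30 mg/L.
Set 96.30·exp(−k·t) = 40 → t = ln(96.30/40)/k = 47450 s = 13.18 h.
Distance = v·t = 0.34·47450 = 16130 m = 16.13 km.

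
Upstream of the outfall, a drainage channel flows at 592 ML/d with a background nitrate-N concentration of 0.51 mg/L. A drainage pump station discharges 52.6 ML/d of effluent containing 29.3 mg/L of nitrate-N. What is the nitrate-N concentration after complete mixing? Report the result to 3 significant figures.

2.86 mg/L

Mixed concentration C = ΣQC/ΣQ = (592.0·0.5100 + 52.60·29.30) / 644.6 = 1843/644.6 = 2.859 mg/L.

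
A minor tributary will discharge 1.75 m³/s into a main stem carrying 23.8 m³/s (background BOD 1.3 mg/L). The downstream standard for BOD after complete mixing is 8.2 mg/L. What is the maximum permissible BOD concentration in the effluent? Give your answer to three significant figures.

102 mg/L

At the limit, (Qr·Cr + Qe·Cₑ)/(Qr + Qe) = 8.2:
Cₑ = (25.55·8.2 − 23.80·1.300) / 1.750 = 102.0 mg/L.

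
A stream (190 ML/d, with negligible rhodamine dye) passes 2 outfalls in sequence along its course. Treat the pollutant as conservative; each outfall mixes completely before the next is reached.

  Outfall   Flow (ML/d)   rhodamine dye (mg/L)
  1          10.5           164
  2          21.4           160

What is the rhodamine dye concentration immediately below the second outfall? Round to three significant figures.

23.2 mg/L

Outfall 1: combined Q = 200.5 ML/d; C = (190.0·0 + 10.50·164.0)/200.5 = 8.589 mg/L.
Outfall 2: combined Q = 221.9 ML/d; C = (200.5·8.589 + 21.40·160.0)/221.9 = 23.19 mg/L.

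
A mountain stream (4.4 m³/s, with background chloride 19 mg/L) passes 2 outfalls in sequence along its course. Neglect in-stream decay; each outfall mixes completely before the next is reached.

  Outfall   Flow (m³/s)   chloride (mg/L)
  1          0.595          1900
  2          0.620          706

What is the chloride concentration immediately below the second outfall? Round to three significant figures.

Outfall 1: combined Q = 4.995 m³/s; C = (4.400·19.00 + 0.5950·1900)/4.995 = 243.1 mg/L.
Outfall 2: combined Q = 5.615 m³/s; C = (4.995·243.1 + 0.6200·706.0)/5.615 = 294.2 mg/L.

294 mg/L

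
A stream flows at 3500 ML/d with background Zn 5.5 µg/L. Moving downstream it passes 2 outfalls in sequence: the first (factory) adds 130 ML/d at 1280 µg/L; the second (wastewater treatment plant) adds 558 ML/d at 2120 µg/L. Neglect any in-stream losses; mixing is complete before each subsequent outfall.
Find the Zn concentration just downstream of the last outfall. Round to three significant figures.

327 µg/L

Outfall 1: combined Q = 3630 ML/d; C = (3500·5.500 + 130.0·1280)/3630 = 51.14 µg/L.
Outfall 2: combined Q = 4188 ML/d; C = (3630·51.14 + 558.0·2120)/4188 = 326.8 µg/L.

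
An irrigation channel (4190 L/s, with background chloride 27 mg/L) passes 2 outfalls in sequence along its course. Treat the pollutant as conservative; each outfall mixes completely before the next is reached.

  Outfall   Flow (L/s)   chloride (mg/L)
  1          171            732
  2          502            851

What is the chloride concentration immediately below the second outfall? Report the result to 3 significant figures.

137 mg/L

Below outfall 1: Q → 4361 L/s, C = (4190·27.00 + 171.0·732.0)/4361 = 54.64 mg/L.
Below outfall 2: Q → 4863 L/s, C = (4361·54.64 + 502.0·851.0)/4863 = 136.9 mg/L.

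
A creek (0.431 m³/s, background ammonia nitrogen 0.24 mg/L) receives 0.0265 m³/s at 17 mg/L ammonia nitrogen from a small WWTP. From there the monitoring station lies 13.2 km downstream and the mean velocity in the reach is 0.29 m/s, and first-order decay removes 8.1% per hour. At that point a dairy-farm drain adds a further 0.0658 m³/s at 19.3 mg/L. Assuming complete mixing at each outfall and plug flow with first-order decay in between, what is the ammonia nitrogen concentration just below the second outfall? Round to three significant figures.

After mixing, C = (0.4310·0.2400 + 0.02650·17.00) / 0.4575 = 0.5539/0.4575 = 1.211 mg/L; combined flow 0.4575 m³/s.
Travel time t = 13.2·1000 / 0.29 = 45520 s = 12.64 h.
8.1%/h lost → k = −ln(1 − 0.081) = 0.08447 h⁻¹.
After decay, C = 1.211 × e^(−kt) = 1.211 × 0.3437 = 0.4161 mg/L.
At the second outfall, C = (0.4575·0.4161 + 0.06580·19.30) / (0.4575 + 0.06580) = 2.791 mg/L.

2.79 mg/L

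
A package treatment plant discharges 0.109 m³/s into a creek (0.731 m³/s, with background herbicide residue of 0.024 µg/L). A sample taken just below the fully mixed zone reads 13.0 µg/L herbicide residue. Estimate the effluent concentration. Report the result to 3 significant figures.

100 µg/L

Mass balance: 0.7310·0.02400 + 0.1090·Cₑ = 0.8400·13.00
→ Cₑ = (0.8400·13.00 − 0.7310·0.02400) / 0.1090 = 100.0 µg/L.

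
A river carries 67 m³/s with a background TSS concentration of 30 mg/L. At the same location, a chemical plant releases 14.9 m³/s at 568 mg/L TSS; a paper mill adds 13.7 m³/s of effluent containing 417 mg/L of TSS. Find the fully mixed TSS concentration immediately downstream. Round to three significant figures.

Mass balance: C = (67.00·30.00 + 14.90·568.0 + 13.70·417.0) / 95.60 = 16190/95.60 = 169.3 mg/L.

169 mg/L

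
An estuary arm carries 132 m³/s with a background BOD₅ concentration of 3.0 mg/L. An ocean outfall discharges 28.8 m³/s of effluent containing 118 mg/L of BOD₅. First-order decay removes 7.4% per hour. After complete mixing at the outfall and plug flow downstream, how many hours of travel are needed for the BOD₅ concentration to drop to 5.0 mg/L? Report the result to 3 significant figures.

20.2 h

Mixed concentration C = ΣQC/ΣQ = (132.0·3.000 + 28.80·118.0) / 160.8 = 3794/160.8 = 23.60 mg/L.
7.4%/h lost → k = −ln(1 − 0.074) = 0.07688 h⁻¹.
23.60·exp(−k·t) = 5.0 → t = ln(23.60/5.0)/k = 72660 s = 20.18 h.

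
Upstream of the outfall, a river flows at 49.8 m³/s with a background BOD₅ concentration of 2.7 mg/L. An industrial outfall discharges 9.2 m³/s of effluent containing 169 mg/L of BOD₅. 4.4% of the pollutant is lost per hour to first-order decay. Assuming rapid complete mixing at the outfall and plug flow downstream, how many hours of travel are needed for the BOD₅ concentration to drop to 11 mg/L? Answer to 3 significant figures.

Mixed concentration C = ΣQC/ΣQ = (49.80·2.700 + 9.200·169.0) / 59.00 = 1689/59.00 = 28.63 mg/L.
4.4%/h lost → k = −ln(1 − 0.044) = 0.04500 h⁻¹.
28.63·exp(−k·t) = 11 → t = ln(28.63/11)/k = 76530 s = 21.26 h.

21.3 h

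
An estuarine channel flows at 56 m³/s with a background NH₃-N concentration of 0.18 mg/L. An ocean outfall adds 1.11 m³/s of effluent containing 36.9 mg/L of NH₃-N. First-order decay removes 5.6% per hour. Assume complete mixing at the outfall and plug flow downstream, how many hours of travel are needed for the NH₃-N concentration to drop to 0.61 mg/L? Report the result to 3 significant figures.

6.63 h

Mass balance: C = (56.00·0.1800 + 1.110·36.90) / 57.11 = 51.04/57.11 = 0.8937 mg/L.
5.6%/h lost → k = −ln(1 − 0.056) = 0.05763 h⁻¹.
0.8937·exp(−k·t) = 0.61 → t = ln(0.8937/0.61)/k = 23860 s = 6.627 h.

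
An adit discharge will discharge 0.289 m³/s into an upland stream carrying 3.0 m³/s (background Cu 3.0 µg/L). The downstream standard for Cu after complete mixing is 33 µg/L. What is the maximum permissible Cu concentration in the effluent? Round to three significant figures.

At the limit, (Qr·Cr + Qe·Cₑ)/(Qr + Qe) = 33:
Cₑ = (3.289·33 − 3.000·3.000) / 0.2890 = 344.4 µg/L.

344 µg/L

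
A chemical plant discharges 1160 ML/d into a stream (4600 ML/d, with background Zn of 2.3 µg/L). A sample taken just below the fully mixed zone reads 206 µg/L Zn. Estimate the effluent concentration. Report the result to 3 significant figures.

1010 µg/L

Mass balance: 4600·2.300 + 1160·Cₑ = 5760·206.0
→ Cₑ = (5760·206.0 − 4600·2.300) / 1160 = 1014 µg/L.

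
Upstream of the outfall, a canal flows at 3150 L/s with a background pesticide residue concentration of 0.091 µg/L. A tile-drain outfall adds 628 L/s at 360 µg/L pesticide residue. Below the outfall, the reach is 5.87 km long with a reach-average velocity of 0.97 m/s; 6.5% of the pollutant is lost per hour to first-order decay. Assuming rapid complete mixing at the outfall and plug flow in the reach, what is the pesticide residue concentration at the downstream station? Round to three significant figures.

53.5 µg/L

Flow-weighted average: C = (3150·0.09100 + 628.0·360.0) / 3778 = 226400/3778 = 59.92 µg/L.
Travel time t = 5.87·1000 / 0.97 = 6052 s = 1.681 h.
6.5%/h lost → k = −ln(1 − 0.065) = 0.06721 h⁻¹.
Decay over the reach: 59.92·exp(−kt) = 59.92·0.8932 = 53.52 µg/L.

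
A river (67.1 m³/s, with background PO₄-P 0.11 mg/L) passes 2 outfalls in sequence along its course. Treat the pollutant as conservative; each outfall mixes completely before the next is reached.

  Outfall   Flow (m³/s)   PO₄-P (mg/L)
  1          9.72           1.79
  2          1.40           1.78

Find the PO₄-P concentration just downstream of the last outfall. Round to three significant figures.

0.349 mg/L

Below outfall 1: Q → 76.82 m³/s, C = (67.10·0.1100 + 9.720·1.790)/76.82 = 0.3226 mg/L.
Below outfall 2: Q → 78.22 m³/s, C = (76.82·0.3226 + 1.400·1.780)/78.22 = 0.3487 mg/L.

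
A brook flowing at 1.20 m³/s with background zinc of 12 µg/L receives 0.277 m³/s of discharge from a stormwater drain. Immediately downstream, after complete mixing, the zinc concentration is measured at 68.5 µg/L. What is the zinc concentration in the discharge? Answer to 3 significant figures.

Mass balance: 1.200·12.00 + 0.2770·Cₑ = 1.477·68.50
→ Cₑ = (1.477·68.50 − 1.200·12.00) / 0.2770 = 313.3 µg/L.

313 µg/L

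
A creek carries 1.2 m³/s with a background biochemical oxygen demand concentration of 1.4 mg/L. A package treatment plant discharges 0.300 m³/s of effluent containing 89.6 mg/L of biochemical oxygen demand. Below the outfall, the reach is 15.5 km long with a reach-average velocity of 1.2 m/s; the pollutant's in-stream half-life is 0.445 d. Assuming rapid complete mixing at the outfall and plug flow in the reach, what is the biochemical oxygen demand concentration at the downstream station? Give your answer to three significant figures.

Mixed concentration C = ΣQC/ΣQ = (1.200·1.400 + 0.3000·89.60) / 1.500 = 28.56/1.500 = 19.04 mg/L.
Travel time t = 15.5·1000 / 1.2 = 12920 s = 3.588 h.
Half-life 0.445 d → k = ln 2 / 0.445 = 1.558 d⁻¹.
Decay over the reach: 19.04·exp(−kt) = 19.04·0.7923 = 15.08 mg/L.

15.1 mg/L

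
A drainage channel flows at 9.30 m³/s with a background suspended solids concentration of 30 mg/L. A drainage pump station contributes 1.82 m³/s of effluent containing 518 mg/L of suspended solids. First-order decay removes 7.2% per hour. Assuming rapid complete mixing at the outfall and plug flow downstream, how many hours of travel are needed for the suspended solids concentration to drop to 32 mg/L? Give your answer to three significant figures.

Mass balance: C = (9.300·30.00 + 1.820·518.0) / 11.12 = 1222/11.12 = 109.9 mg/L.
7.2%/h lost → k = −ln(1 − 0.072) = 0.07472 h⁻¹.
109.9·exp(−k·t) = 32 → t = ln(109.9/32)/k = 59430 s = 16.51 h.

16.5 h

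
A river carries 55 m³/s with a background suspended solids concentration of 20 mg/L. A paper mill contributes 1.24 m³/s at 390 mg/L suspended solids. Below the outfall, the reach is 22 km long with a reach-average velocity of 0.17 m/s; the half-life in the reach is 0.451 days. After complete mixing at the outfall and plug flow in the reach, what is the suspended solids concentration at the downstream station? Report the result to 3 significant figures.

2.82 mg/L

Flow-weighted average: C = (55.00·20.00 + 1.240·390.0) / 56.24 = 1584/56.24 = 28.16 mg/L.
Travel time t = 22·1000 / 0.17 = 129400 s = 35.95 h.
Half-life 0.451 d → k = ln 2 / 0.451 = 1.537 d⁻¹.
Decay over the reach: 28.16·exp(−kt) = 28.16·0.1001 = 2.817 mg/L.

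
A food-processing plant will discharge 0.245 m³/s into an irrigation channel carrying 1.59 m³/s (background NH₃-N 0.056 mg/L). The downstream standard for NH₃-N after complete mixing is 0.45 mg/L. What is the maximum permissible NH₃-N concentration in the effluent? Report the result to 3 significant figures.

3.01 mg/L

At the limit, (Qr·Cr + Qe·Cₑ)/(Qr + Qe) = 0.45:
Cₑ = (1.835·0.45 − 1.590·0.05600) / 0.2450 = 3.007 mg/L.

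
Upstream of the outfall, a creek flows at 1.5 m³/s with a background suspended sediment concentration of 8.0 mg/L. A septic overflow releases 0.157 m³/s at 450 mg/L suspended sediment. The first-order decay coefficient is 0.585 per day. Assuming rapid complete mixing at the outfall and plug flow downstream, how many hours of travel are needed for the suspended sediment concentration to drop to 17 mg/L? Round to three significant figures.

Flow-weighted average: C = (1.500·8.000 + 0.1570·450.0) / 1.657 = 82.65/1.657 = 49.88 mg/L.
49.88·exp(−k·t) = 17 → t = ln(49.88/17)/k = 159000 s = 44.16 h.

44.2 h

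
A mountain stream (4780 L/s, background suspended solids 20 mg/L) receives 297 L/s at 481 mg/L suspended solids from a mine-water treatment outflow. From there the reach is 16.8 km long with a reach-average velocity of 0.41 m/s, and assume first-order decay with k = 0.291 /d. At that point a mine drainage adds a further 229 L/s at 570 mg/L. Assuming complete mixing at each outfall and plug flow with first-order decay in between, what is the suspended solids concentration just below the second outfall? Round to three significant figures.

63.7 mg/L

After mixing, C = (4780·20.00 + 297.0·481.0) / 5077 = 238500/5077 = 46.97 mg/L; combined flow 5077 L/s.
Travel time t = 16.8·1000 / 0.41 = 40980 s = 11.38 h.
Decay over the reach: 46.97·exp(−kt) = 46.97·0.8711 = 40.91 mg/L.
Second outfall: C = (5077·40.91 + 229.0·570.0)/5306 = 63.75 mg/L.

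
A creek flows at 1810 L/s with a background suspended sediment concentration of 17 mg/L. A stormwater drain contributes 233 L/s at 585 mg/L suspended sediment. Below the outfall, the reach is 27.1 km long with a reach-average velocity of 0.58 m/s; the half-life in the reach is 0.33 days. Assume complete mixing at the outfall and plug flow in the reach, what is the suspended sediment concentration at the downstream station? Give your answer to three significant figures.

26.3 mg/L

Conservation of mass: C = (1810·17.00 + 233.0·585.0) / 2043 = 167100/2043 = 81.78 mg/L.
Travel time t = 27.1·1000 / 0.58 = 46720 s = 12.98 h.
Half-life 0.33 d → k = ln 2 / 0.33 = 2.100 d⁻¹.
After decay, C = 81.78 × e^(−kt) = 81.78 × 0.3211 = 26.26 mg/L.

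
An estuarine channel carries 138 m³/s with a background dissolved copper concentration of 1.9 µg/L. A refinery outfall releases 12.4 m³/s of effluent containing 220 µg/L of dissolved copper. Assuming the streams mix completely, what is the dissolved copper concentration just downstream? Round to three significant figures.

Flow-weighted average: C = (138.0·1.900 + 12.40·220.0) / 150.4 = 2990/150.4 = 19.88 µg/L.

19.9 µg/L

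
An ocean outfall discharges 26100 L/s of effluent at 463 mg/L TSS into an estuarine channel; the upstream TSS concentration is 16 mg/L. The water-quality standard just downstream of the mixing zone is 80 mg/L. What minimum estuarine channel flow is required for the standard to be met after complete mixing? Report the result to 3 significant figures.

156000 L/s

Set C_mix = 80: (Q·16.00 + 26100·463.0) / (Q + 26100) = 80
→ Q = 26100·(463.0 − 80)/(80 − 16.00) = 156200 L/s.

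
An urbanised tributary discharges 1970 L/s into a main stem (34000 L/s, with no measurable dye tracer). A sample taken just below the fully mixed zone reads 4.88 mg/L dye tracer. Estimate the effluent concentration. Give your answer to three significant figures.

89.1 mg/L

Mass balance: 34000·0 + 1970·Cₑ = 35970·4.880
→ Cₑ = (35970·4.880 − 34000·0) / 1970 = 89.10 mg/L.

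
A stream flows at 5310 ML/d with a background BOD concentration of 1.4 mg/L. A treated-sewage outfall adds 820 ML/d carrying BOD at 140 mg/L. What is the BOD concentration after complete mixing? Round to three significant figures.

19.9 mg/L

Mixed concentration C = ΣQC/ΣQ = (5310·1.400 + 820.0·140.0) / 6130 = 122200/6130 = 19.94 mg/L.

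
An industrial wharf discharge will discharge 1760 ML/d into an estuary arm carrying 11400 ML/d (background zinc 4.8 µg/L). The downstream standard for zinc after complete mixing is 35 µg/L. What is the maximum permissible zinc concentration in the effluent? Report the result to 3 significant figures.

231 µg/L

At the limit, (Qr·Cr + Qe·Cₑ)/(Qr + Qe) = 35:
Cₑ = (13160·35 − 11400·4.800) / 1760 = 230.6 µg/L.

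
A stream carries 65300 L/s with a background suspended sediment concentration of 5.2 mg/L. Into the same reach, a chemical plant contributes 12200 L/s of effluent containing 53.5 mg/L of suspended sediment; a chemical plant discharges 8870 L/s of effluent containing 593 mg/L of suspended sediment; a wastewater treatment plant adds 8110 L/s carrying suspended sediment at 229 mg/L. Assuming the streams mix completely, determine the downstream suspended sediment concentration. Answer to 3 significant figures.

85.8 mg/L

After mixing, C = (65300·5.200 + 12200·53.50 + 8870·593.0 + 8110·229.0) / 94480 = 8109000/94480 = 85.83 mg/L.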